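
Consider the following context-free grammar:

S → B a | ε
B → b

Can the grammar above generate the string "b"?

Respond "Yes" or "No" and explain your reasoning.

No - no valid derivation exists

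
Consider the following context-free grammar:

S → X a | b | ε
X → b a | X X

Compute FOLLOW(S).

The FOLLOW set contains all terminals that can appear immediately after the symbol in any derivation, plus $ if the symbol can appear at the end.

We compute FOLLOW(S) using the standard algorithm.
FOLLOW(S) starts with {$}.
FIRST(S) = {b, ε}
FIRST(X) = {b}
FOLLOW(S) = {$}
FOLLOW(X) = {a, b}
Therefore, FOLLOW(S) = {$}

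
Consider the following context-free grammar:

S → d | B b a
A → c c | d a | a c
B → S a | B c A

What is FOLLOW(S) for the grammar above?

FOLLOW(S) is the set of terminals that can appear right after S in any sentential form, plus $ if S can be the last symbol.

We compute FOLLOW(S) using the standard algorithm.
FOLLOW(S) starts with {$}.
FIRST(A) = {a, c, d}
FIRST(B) = {d}
FIRST(S) = {d}
FOLLOW(A) = {b, c}
FOLLOW(B) = {b, c}
FOLLOW(S) = {$, a}
Therefore, FOLLOW(S) = {$, a}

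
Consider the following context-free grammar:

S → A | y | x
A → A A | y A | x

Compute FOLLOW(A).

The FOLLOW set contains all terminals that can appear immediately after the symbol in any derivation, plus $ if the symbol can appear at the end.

We compute FOLLOW(A) using the standard algorithm.
FOLLOW(S) starts with {$}.
FIRST(A) = {x, y}
FIRST(S) = {x, y}
FOLLOW(A) = {$, x, y}
FOLLOW(S) = {$}
Therefore, FOLLOW(A) = {$, x, y}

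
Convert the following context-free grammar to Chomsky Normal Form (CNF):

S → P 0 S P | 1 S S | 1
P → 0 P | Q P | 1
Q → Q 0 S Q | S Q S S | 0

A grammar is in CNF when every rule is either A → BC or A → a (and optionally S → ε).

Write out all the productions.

T0 → 0; T1 → 1; S → 1; P → 1; Q → 0; S → P X0; X0 → T0 X1; X1 → S P; S → T1 X2; X2 → S S; P → T0 P; P → Q P; Q → Q X3; X3 → T0 X4; X4 → S Q; Q → S X5; X5 → Q X6; X6 → S S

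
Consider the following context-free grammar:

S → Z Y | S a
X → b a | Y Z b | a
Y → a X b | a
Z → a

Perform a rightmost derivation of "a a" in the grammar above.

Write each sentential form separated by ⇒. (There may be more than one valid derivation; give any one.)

S ⇒ Z Y ⇒ Z a ⇒ a a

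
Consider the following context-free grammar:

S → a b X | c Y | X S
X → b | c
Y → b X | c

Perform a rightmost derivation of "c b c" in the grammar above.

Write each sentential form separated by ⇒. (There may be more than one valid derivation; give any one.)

S ⇒ c Y ⇒ c b X ⇒ c b c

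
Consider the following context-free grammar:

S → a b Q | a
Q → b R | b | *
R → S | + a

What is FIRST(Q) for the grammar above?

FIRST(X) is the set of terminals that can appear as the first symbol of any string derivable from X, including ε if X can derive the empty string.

We compute FIRST(Q) using the standard algorithm.
FIRST(Q) = {*, b}
FIRST(R) = {+, a}
FIRST(S) = {a}
Therefore, FIRST(Q) = {*, b}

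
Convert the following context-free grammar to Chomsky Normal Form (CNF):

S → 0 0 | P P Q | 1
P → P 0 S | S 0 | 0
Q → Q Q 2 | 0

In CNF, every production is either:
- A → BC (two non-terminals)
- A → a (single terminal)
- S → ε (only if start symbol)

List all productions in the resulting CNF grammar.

T0 → 0; S → 1; P → 0; T2 → 2; Q → 0; S → T0 T0; S → P X0; X0 → P Q; P → P X1; X1 → T0 S; P → S T0; Q → Q X2; X2 → Q T2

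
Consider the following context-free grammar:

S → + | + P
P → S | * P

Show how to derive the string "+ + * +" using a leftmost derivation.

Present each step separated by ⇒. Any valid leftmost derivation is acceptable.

S ⇒ + P ⇒ + S ⇒ + + P ⇒ + + * P ⇒ + + * S ⇒ + + * +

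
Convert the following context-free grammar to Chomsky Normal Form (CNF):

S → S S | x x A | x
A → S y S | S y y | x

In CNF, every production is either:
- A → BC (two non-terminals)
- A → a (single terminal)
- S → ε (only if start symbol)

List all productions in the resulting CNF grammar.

TX → x; S → x; TY → y; A → x; S → S S; S → TX X0; X0 → TX A; A → S X1; X1 → TY S; A → S X2; X2 → TY TY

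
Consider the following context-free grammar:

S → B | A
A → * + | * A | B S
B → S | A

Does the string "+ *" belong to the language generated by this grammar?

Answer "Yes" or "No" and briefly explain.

No - no valid derivation exists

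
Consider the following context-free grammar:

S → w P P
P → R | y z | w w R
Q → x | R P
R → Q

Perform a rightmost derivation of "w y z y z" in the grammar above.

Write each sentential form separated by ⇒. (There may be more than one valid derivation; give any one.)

S ⇒ w P P ⇒ w P y z ⇒ w y z y z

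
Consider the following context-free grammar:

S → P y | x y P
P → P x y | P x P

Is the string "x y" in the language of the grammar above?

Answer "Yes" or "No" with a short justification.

No - no valid derivation exists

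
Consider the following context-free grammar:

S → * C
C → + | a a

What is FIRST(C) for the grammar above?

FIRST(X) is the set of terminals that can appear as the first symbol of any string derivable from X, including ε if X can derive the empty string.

We compute FIRST(C) using the standard algorithm.
FIRST(C) = {+, a}
FIRST(S) = {*}
Therefore, FIRST(C) = {+, a}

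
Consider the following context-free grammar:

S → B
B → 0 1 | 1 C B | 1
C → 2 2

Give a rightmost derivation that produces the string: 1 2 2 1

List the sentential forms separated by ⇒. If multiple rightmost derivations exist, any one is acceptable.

S ⇒ B ⇒ 1 C B ⇒ 1 C 1 ⇒ 1 2 2 1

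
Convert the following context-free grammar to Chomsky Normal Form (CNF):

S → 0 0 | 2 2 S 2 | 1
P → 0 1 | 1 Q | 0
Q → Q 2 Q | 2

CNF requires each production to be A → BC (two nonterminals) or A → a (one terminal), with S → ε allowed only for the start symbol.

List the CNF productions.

T0 → 0; T2 → 2; S → 1; T1 → 1; P → 0; Q → 2; S → T0 T0; S → T2 X0; X0 → T2 X1; X1 → S T2; P → T0 T1; P → T1 Q; Q → Q X2; X2 → T2 Q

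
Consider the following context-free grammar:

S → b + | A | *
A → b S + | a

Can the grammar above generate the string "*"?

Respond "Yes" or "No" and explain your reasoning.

Yes - a valid derivation exists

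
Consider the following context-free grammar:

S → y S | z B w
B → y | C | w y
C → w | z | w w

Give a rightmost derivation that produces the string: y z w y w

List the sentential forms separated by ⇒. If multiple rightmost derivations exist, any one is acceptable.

S ⇒ y S ⇒ y z B w ⇒ y z w y w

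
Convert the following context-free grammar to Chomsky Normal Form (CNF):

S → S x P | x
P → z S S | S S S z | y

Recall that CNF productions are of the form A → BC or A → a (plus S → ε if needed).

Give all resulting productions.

TX → x; S → x; TZ → z; P → y; S → S X0; X0 → TX P; P → TZ X1; X1 → S S; P → S X2; X2 → S X3; X3 → S TZ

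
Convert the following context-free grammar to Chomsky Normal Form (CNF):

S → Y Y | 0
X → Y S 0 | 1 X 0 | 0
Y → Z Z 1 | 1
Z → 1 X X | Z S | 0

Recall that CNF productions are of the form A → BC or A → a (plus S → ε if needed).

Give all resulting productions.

S → 0; T0 → 0; T1 → 1; X → 0; Y → 1; Z → 0; S → Y Y; X → Y X0; X0 → S T0; X → T1 X1; X1 → X T0; Y → Z X2; X2 → Z T1; Z → T1 X3; X3 → X X; Z → Z S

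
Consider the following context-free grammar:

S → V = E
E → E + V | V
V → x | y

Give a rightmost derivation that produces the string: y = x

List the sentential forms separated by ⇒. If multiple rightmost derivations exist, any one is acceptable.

S ⇒ V = E ⇒ V = V ⇒ V = x ⇒ y = x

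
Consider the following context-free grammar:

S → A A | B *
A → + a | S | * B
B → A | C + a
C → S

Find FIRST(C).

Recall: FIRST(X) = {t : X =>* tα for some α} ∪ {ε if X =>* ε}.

We compute FIRST(C) using the standard algorithm.
FIRST(A) = {*, +}
FIRST(B) = {*, +}
FIRST(C) = {*, +}
FIRST(S) = {*, +}
Therefore, FIRST(C) = {*, +}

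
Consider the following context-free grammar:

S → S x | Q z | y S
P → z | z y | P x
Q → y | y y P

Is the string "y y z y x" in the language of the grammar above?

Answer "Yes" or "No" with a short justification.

No - no valid derivation exists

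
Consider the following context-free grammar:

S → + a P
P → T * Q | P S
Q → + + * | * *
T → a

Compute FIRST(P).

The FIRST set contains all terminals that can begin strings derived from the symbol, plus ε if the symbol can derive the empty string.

We compute FIRST(P) using the standard algorithm.
FIRST(P) = {a}
FIRST(Q) = {*, +}
FIRST(S) = {+}
FIRST(T) = {a}
Therefore, FIRST(P) = {a}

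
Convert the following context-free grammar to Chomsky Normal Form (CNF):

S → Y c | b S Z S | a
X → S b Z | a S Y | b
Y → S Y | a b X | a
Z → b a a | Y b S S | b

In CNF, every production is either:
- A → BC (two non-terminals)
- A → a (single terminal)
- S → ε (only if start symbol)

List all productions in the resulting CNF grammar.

TC → c; TB → b; S → a; TA → a; X → b; Y → a; Z → b; S → Y TC; S → TB X0; X0 → S X1; X1 → Z S; X → S X2; X2 → TB Z; X → TA X3; X3 → S Y; Y → S Y; Y → TA X4; X4 → TB X; Z → TB X5; X5 → TA TA; Z → Y X6; X6 → TB X7; X7 → S S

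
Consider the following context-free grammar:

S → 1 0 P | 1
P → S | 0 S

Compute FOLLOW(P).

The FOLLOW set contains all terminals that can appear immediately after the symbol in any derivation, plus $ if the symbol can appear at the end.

We compute FOLLOW(P) using the standard algorithm.
FOLLOW(S) starts with {$}.
FIRST(P) = {0, 1}
FIRST(S) = {1}
FOLLOW(P) = {$}
FOLLOW(S) = {$}
Therefore, FOLLOW(P) = {$}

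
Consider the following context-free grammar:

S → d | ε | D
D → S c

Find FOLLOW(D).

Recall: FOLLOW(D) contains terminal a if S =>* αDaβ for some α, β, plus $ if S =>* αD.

We compute FOLLOW(D) using the standard algorithm.
FOLLOW(S) starts with {$}.
FIRST(D) = {c, d}
FIRST(S) = {c, d, ε}
FOLLOW(D) = {$, c}
FOLLOW(S) = {$, c}
Therefore, FOLLOW(D) = {$, c}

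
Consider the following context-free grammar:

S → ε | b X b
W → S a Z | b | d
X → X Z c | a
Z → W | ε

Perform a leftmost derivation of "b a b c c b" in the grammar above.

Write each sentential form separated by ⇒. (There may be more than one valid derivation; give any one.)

S ⇒ b X b ⇒ b X Z c b ⇒ b X Z c Z c b ⇒ b a Z c Z c b ⇒ b a W c Z c b ⇒ b a b c Z c b ⇒ b a b c c b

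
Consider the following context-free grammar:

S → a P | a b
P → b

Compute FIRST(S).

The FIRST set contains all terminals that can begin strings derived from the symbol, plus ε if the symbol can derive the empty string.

We compute FIRST(S) using the standard algorithm.
FIRST(P) = {b}
FIRST(S) = {a}
Therefore, FIRST(S) = {a}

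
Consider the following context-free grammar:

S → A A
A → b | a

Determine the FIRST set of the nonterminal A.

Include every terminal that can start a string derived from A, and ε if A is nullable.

We compute FIRST(A) using the standard algorithm.
FIRST(A) = {a, b}
FIRST(S) = {a, b}
Therefore, FIRST(A) = {a, b}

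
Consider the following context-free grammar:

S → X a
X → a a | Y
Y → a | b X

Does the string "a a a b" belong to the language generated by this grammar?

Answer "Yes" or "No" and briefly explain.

No - no valid derivation exists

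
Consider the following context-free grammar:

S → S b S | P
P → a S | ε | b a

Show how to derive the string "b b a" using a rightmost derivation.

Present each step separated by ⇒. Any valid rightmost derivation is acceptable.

S ⇒ S b S ⇒ S b P ⇒ S b b a ⇒ P b b a ⇒ b b a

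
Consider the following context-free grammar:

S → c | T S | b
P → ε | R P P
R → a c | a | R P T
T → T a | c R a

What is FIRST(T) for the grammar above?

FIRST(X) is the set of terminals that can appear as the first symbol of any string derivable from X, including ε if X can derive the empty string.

We compute FIRST(T) using the standard algorithm.
FIRST(P) = {a, ε}
FIRST(R) = {a}
FIRST(S) = {b, c}
FIRST(T) = {c}
Therefore, FIRST(T) = {c}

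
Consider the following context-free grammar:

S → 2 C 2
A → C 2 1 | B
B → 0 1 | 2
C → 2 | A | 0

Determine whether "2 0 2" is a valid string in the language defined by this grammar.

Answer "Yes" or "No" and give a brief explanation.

Yes - a valid derivation exists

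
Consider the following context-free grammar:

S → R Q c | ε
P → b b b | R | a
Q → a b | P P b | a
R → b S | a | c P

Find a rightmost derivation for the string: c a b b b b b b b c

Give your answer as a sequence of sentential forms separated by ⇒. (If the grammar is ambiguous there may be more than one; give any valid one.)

S ⇒ R Q c ⇒ R P P b c ⇒ R P b b b b c ⇒ R b b b b b b b c ⇒ c P b b b b b b b c ⇒ c a b b b b b b b c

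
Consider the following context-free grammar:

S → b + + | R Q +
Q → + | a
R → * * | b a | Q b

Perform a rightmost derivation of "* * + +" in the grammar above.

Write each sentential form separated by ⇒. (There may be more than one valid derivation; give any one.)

S ⇒ R Q + ⇒ R + + ⇒ * * + +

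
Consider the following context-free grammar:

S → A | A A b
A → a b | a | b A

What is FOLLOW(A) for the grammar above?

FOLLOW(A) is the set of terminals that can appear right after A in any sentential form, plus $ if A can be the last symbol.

We compute FOLLOW(A) using the standard algorithm.
FOLLOW(S) starts with {$}.
FIRST(A) = {a, b}
FIRST(S) = {a, b}
FOLLOW(A) = {$, a, b}
FOLLOW(S) = {$}
Therefore, FOLLOW(A) = {$, a, b}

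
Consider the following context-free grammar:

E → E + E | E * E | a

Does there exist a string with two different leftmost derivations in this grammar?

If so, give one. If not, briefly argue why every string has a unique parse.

Yes - the string 'a * a + a + a * a + a' has two distinct leftmost derivations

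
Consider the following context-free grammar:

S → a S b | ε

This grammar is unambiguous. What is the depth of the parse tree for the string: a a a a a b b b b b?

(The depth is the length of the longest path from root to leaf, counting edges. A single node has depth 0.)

6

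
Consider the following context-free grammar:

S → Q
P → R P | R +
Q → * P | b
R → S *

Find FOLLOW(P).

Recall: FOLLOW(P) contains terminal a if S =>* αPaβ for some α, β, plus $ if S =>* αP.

We compute FOLLOW(P) using the standard algorithm.
FOLLOW(S) starts with {$}.
FIRST(P) = {*, b}
FIRST(Q) = {*, b}
FIRST(R) = {*, b}
FIRST(S) = {*, b}
FOLLOW(P) = {$, *}
FOLLOW(Q) = {$, *}
FOLLOW(R) = {*, +, b}
FOLLOW(S) = {$, *}
Therefore, FOLLOW(P) = {$, *}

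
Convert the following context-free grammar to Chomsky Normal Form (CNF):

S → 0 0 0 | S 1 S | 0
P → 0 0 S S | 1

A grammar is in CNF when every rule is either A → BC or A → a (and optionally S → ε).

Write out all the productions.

T0 → 0; T1 → 1; S → 0; P → 1; S → T0 X0; X0 → T0 T0; S → S X1; X1 → T1 S; P → T0 X2; X2 → T0 X3; X3 → S S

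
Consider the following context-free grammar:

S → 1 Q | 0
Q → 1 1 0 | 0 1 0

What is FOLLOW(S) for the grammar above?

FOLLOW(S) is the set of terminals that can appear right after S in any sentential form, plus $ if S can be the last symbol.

We compute FOLLOW(S) using the standard algorithm.
FOLLOW(S) starts with {$}.
FIRST(Q) = {0, 1}
FIRST(S) = {0, 1}
FOLLOW(Q) = {$}
FOLLOW(S) = {$}
Therefore, FOLLOW(S) = {$}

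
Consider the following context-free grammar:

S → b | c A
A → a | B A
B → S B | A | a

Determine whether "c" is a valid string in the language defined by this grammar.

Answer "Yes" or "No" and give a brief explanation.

No - no valid derivation exists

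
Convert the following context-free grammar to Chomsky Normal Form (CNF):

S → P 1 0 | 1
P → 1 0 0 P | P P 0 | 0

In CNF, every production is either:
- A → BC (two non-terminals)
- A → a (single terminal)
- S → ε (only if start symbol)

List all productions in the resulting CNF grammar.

T1 → 1; T0 → 0; S → 1; P → 0; S → P X0; X0 → T1 T0; P → T1 X1; X1 → T0 X2; X2 → T0 P; P → P X3; X3 → P T0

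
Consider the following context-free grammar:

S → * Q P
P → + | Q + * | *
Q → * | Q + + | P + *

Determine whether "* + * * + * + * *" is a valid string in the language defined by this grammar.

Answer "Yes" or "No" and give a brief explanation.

No - no valid derivation exists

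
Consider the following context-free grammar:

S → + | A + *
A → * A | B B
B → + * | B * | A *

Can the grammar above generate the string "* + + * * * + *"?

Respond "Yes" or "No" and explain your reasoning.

No - no valid derivation exists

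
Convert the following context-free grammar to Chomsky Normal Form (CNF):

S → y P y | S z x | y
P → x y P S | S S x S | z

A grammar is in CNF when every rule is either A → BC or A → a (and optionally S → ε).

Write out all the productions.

TY → y; TZ → z; TX → x; S → y; P → z; S → TY X0; X0 → P TY; S → S X1; X1 → TZ TX; P → TX X2; X2 → TY X3; X3 → P S; P → S X4; X4 → S X5; X5 → TX S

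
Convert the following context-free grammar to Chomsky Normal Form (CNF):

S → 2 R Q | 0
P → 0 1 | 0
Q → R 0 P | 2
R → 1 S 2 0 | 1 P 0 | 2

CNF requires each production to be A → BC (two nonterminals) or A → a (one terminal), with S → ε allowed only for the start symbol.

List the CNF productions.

T2 → 2; S → 0; T0 → 0; T1 → 1; P → 0; Q → 2; R → 2; S → T2 X0; X0 → R Q; P → T0 T1; Q → R X1; X1 → T0 P; R → T1 X2; X2 → S X3; X3 → T2 T0; R → T1 X4; X4 → P T0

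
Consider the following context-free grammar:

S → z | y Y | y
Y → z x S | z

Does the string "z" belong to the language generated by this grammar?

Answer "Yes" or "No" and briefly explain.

Yes - a valid derivation exists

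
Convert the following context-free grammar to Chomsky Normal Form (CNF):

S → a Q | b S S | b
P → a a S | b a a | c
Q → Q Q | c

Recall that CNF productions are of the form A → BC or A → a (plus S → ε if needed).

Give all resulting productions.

TA → a; TB → b; S → b; P → c; Q → c; S → TA Q; S → TB X0; X0 → S S; P → TA X1; X1 → TA S; P → TB X2; X2 → TA TA; Q → Q Q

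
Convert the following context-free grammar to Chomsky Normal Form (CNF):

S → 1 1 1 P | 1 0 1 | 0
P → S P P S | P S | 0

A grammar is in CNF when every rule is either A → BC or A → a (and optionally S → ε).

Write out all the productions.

T1 → 1; T0 → 0; S → 0; P → 0; S → T1 X0; X0 → T1 X1; X1 → T1 P; S → T1 X2; X2 → T0 T1; P → S X3; X3 → P X4; X4 → P S; P → P S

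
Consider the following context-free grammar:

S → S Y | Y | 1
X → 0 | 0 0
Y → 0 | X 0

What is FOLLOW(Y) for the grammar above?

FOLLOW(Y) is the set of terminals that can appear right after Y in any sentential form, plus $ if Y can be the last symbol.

We compute FOLLOW(Y) using the standard algorithm.
FOLLOW(S) starts with {$}.
FIRST(S) = {0, 1}
FIRST(X) = {0}
FIRST(Y) = {0}
FOLLOW(S) = {$, 0}
FOLLOW(X) = {0}
FOLLOW(Y) = {$, 0}
Therefore, FOLLOW(Y) = {$, 0}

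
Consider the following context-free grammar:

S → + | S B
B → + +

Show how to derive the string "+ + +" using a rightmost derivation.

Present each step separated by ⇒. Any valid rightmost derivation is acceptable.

S ⇒ S B ⇒ S + + ⇒ + + +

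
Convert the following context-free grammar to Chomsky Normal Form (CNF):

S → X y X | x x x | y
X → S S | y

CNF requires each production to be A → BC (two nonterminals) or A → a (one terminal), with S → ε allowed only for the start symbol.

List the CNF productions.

TY → y; TX → x; S → y; X → y; S → X X0; X0 → TY X; S → TX X1; X1 → TX TX; X → S S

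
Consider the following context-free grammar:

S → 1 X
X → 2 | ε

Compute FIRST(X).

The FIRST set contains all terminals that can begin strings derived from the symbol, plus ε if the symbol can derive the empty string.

We compute FIRST(X) using the standard algorithm.
FIRST(S) = {1}
FIRST(X) = {2, ε}
Therefore, FIRST(X) = {2, ε}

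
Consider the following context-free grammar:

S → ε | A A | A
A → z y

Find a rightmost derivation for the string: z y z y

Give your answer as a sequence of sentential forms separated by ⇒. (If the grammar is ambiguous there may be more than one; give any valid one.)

S ⇒ A A ⇒ A z y ⇒ z y z y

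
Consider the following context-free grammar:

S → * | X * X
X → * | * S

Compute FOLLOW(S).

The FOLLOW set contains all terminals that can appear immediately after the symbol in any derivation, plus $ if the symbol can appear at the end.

We compute FOLLOW(S) using the standard algorithm.
FOLLOW(S) starts with {$}.
FIRST(S) = {*}
FIRST(X) = {*}
FOLLOW(S) = {$, *}
FOLLOW(X) = {$, *}
Therefore, FOLLOW(S) = {$, *}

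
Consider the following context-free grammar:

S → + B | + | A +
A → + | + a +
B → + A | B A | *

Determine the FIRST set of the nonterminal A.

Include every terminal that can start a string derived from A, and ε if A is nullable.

We compute FIRST(A) using the standard algorithm.
FIRST(A) = {+}
FIRST(B) = {*, +}
FIRST(S) = {+}
Therefore, FIRST(A) = {+}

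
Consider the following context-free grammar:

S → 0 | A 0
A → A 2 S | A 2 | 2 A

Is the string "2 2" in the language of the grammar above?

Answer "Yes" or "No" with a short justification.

No - no valid derivation exists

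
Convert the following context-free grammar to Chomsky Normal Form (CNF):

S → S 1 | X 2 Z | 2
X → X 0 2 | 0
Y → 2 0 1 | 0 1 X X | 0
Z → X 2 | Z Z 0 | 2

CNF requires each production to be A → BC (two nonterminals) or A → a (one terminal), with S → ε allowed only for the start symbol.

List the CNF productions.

T1 → 1; T2 → 2; S → 2; T0 → 0; X → 0; Y → 0; Z → 2; S → S T1; S → X X0; X0 → T2 Z; X → X X1; X1 → T0 T2; Y → T2 X2; X2 → T0 T1; Y → T0 X3; X3 → T1 X4; X4 → X X; Z → X T2; Z → Z X5; X5 → Z T0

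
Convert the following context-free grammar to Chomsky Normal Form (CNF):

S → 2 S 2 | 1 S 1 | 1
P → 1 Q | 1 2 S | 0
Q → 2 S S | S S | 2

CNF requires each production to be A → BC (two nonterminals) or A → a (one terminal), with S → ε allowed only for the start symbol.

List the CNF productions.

T2 → 2; T1 → 1; S → 1; P → 0; Q → 2; S → T2 X0; X0 → S T2; S → T1 X1; X1 → S T1; P → T1 Q; P → T1 X2; X2 → T2 S; Q → T2 X3; X3 → S S; Q → S S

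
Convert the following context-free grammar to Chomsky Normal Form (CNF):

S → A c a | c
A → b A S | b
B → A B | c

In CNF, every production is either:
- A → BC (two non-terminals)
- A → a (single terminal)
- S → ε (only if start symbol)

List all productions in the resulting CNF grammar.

TC → c; TA → a; S → c; TB → b; A → b; B → c; S → A X0; X0 → TC TA; A → TB X1; X1 → A S; B → A B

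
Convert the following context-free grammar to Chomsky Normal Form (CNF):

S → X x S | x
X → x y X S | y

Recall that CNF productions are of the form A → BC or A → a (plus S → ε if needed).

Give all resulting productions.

TX → x; S → x; TY → y; X → y; S → X X0; X0 → TX S; X → TX X1; X1 → TY X2; X2 → X S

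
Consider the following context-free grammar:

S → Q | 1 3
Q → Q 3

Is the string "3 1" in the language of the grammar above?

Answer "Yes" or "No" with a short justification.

No - no valid derivation exists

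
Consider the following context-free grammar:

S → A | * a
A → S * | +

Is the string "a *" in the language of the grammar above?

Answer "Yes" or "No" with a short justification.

No - no valid derivation exists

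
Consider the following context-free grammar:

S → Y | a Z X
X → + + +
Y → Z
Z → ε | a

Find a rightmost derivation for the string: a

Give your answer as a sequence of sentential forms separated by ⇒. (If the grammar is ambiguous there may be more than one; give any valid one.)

S ⇒ Y ⇒ Z ⇒ a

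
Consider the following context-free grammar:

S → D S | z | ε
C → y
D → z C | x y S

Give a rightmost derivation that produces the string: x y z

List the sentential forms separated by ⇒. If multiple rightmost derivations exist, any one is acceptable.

S ⇒ D S ⇒ D z ⇒ x y S z ⇒ x y z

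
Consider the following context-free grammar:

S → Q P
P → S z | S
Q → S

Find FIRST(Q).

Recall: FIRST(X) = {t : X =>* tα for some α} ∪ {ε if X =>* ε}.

We compute FIRST(Q) using the standard algorithm.
FIRST(P) = {}
FIRST(Q) = {}
FIRST(S) = {}
Therefore, FIRST(Q) = {}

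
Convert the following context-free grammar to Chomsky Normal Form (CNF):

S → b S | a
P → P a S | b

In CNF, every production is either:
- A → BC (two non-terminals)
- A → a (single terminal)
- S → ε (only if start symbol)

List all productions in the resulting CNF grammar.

TB → b; S → a; TA → a; P → b; S → TB S; P → P X0; X0 → TA S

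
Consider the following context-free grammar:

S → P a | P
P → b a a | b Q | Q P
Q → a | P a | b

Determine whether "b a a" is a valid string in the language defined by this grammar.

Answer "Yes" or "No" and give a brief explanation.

Yes - a valid derivation exists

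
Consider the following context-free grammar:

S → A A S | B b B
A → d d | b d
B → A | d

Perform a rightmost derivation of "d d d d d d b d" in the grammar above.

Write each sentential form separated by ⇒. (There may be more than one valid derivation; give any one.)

S ⇒ A A S ⇒ A A B b B ⇒ A A B b d ⇒ A A A b d ⇒ A A d d b d ⇒ A d d d d b d ⇒ d d d d d d b d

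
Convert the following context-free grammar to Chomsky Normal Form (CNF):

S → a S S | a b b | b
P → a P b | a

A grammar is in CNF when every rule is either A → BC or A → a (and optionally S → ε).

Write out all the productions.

TA → a; TB → b; S → b; P → a; S → TA X0; X0 → S S; S → TA X1; X1 → TB TB; P → TA X2; X2 → P TB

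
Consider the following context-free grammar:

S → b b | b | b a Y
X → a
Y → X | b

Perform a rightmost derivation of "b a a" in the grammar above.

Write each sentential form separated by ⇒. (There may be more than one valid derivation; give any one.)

S ⇒ b a Y ⇒ b a X ⇒ b a a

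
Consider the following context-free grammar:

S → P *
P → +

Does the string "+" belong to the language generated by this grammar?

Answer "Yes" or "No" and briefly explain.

No - no valid derivation exists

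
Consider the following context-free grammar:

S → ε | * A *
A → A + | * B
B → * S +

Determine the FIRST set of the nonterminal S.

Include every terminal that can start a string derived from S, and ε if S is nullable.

We compute FIRST(S) using the standard algorithm.
FIRST(A) = {*}
FIRST(B) = {*}
FIRST(S) = {*, ε}
Therefore, FIRST(S) = {*, ε}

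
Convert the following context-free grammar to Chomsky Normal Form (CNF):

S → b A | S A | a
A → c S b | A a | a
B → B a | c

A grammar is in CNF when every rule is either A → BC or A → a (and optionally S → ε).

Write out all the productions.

TB → b; S → a; TC → c; TA → a; A → a; B → c; S → TB A; S → S A; A → TC X0; X0 → S TB; A → A TA; B → B TA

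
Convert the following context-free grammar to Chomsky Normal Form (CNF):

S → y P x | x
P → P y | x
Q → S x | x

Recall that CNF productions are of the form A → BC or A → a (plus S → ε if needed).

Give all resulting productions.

TY → y; TX → x; S → x; P → x; Q → x; S → TY X0; X0 → P TX; P → P TY; Q → S TX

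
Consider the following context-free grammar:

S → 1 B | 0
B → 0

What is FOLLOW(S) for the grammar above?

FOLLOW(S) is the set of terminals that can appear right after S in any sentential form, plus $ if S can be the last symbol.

We compute FOLLOW(S) using the standard algorithm.
FOLLOW(S) starts with {$}.
FIRST(B) = {0}
FIRST(S) = {0, 1}
FOLLOW(B) = {$}
FOLLOW(S) = {$}
Therefore, FOLLOW(S) = {$}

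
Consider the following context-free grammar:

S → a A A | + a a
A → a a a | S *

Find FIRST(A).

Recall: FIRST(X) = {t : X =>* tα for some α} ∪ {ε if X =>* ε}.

We compute FIRST(A) using the standard algorithm.
FIRST(A) = {+, a}
FIRST(S) = {+, a}
Therefore, FIRST(A) = {+, a}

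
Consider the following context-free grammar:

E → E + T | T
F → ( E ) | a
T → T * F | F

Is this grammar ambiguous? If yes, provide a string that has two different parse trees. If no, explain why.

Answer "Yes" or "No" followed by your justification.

No - the grammar is unambiguous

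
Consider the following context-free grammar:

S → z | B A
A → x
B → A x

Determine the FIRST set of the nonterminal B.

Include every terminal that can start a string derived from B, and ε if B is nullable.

We compute FIRST(B) using the standard algorithm.
FIRST(A) = {x}
FIRST(B) = {x}
FIRST(S) = {x, z}
Therefore, FIRST(B) = {x}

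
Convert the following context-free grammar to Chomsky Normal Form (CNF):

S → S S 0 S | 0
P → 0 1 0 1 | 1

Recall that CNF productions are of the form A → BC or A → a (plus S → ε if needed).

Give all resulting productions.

T0 → 0; S → 0; T1 → 1; P → 1; S → S X0; X0 → S X1; X1 → T0 S; P → T0 X2; X2 → T1 X3; X3 → T0 T1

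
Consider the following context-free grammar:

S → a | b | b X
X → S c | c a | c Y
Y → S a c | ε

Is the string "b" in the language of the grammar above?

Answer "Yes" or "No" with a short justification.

Yes - a valid derivation exists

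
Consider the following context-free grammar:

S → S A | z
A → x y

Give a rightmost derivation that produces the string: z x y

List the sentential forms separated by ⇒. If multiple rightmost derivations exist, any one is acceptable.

S ⇒ S A ⇒ S x y ⇒ z x y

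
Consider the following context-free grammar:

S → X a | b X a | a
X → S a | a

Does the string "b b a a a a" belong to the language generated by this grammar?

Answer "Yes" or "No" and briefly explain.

Yes - a valid derivation exists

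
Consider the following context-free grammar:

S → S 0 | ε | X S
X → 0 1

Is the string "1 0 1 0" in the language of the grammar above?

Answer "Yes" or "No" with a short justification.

No - no valid derivation exists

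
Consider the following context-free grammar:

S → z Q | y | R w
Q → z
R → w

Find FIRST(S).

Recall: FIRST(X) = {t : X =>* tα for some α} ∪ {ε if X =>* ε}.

We compute FIRST(S) using the standard algorithm.
FIRST(Q) = {z}
FIRST(R) = {w}
FIRST(S) = {w, y, z}
Therefore, FIRST(S) = {w, y, z}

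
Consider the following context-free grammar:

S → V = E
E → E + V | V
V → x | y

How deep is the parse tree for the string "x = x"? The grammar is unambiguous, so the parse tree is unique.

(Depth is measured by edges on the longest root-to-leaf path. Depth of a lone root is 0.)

3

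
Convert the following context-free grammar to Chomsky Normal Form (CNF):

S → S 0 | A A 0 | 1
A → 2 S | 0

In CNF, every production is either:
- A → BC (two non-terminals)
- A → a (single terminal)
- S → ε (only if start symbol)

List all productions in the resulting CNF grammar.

T0 → 0; S → 1; T2 → 2; A → 0; S → S T0; S → A X0; X0 → A T0; A → T2 S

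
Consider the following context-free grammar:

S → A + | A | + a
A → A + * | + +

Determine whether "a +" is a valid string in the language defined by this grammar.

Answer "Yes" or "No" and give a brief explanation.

No - no valid derivation exists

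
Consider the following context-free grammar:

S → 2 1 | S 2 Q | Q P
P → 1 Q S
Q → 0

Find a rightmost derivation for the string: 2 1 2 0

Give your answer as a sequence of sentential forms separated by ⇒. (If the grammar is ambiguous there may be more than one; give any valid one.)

S ⇒ S 2 Q ⇒ S 2 0 ⇒ 2 1 2 0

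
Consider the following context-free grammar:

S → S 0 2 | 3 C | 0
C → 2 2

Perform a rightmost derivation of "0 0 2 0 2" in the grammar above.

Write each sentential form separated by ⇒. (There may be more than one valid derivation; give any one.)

S ⇒ S 0 2 ⇒ S 0 2 0 2 ⇒ 0 0 2 0 2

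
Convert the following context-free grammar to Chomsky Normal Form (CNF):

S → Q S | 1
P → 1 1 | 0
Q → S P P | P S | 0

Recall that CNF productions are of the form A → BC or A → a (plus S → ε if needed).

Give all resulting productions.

S → 1; T1 → 1; P → 0; Q → 0; S → Q S; P → T1 T1; Q → S X0; X0 → P P; Q → P S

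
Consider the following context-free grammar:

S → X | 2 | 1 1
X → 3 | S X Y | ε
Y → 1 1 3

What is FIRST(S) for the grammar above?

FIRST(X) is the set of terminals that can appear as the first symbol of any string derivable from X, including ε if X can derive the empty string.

We compute FIRST(S) using the standard algorithm.
FIRST(S) = {1, 2, 3, ε}
FIRST(X) = {1, 2, 3, ε}
FIRST(Y) = {1}
Therefore, FIRST(S) = {1, 2, 3, ε}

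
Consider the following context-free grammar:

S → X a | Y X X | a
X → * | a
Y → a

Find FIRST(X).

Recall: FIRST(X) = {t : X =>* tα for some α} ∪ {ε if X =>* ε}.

We compute FIRST(X) using the standard algorithm.
FIRST(S) = {*, a}
FIRST(X) = {*, a}
FIRST(Y) = {a}
Therefore, FIRST(X) = {*, a}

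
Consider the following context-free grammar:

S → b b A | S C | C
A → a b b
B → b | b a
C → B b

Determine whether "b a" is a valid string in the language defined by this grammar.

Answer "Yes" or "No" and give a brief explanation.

No - no valid derivation exists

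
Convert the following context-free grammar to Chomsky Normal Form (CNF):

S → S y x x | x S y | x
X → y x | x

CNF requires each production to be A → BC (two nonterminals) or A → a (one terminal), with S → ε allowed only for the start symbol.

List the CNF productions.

TY → y; TX → x; S → x; X → x; S → S X0; X0 → TY X1; X1 → TX TX; S → TX X2; X2 → S TY; X → TY TX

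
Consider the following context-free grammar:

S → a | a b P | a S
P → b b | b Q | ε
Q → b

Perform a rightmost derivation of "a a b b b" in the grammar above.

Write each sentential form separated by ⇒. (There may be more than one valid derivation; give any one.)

S ⇒ a S ⇒ a a b P ⇒ a a b b b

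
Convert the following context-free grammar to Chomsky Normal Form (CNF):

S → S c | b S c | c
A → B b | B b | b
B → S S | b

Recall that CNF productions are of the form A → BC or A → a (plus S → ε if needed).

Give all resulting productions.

TC → c; TB → b; S → c; A → b; B → b; S → S TC; S → TB X0; X0 → S TC; A → B TB; A → B TB; B → S S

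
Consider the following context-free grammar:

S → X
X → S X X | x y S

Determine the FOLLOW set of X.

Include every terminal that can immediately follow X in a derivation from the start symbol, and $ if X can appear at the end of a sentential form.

We compute FOLLOW(X) using the standard algorithm.
FOLLOW(S) starts with {$}.
FIRST(S) = {x}
FIRST(X) = {x}
FOLLOW(S) = {$, x}
FOLLOW(X) = {$, x}
Therefore, FOLLOW(X) = {$, x}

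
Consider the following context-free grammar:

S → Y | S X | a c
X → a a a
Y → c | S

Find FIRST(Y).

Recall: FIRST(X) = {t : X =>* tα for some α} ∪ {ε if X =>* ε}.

We compute FIRST(Y) using the standard algorithm.
FIRST(S) = {a, c}
FIRST(X) = {a}
FIRST(Y) = {a, c}
Therefore, FIRST(Y) = {a, c}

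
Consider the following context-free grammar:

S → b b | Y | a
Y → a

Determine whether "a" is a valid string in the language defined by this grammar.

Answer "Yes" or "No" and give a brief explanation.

Yes - a valid derivation exists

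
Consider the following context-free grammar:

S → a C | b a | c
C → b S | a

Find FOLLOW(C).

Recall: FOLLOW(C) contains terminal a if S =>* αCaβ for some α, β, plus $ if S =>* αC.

We compute FOLLOW(C) using the standard algorithm.
FOLLOW(S) starts with {$}.
FIRST(C) = {a, b}
FIRST(S) = {a, b, c}
FOLLOW(C) = {$}
FOLLOW(S) = {$}
Therefore, FOLLOW(C) = {$}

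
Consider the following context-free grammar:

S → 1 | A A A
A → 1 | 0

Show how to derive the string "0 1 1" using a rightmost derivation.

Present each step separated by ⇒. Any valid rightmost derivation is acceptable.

S ⇒ A A A ⇒ A A 1 ⇒ A 1 1 ⇒ 0 1 1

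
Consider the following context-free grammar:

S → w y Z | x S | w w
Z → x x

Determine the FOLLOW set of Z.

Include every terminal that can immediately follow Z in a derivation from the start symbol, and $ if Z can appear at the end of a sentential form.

We compute FOLLOW(Z) using the standard algorithm.
FOLLOW(S) starts with {$}.
FIRST(S) = {w, x}
FIRST(Z) = {x}
FOLLOW(S) = {$}
FOLLOW(Z) = {$}
Therefore, FOLLOW(Z) = {$}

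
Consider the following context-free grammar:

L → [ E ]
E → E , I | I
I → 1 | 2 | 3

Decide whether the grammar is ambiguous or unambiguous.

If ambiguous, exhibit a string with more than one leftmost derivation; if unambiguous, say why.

Unambiguous - every string in the language has a unique leftmost derivation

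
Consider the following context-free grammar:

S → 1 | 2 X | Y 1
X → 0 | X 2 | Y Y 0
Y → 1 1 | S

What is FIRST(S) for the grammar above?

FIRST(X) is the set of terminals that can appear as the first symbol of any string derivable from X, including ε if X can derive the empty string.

We compute FIRST(S) using the standard algorithm.
FIRST(S) = {1, 2}
FIRST(X) = {0, 1, 2}
FIRST(Y) = {1, 2}
Therefore, FIRST(S) = {1, 2}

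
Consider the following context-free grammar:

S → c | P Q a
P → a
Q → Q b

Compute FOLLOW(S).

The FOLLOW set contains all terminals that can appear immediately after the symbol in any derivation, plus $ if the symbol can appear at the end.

We compute FOLLOW(S) using the standard algorithm.
FOLLOW(S) starts with {$}.
FIRST(P) = {a}
FIRST(Q) = {}
FIRST(S) = {a, c}
FOLLOW(P) = {}
FOLLOW(Q) = {a, b}
FOLLOW(S) = {$}
Therefore, FOLLOW(S) = {$}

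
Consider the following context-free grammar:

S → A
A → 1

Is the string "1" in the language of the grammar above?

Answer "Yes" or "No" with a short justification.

Yes - a valid derivation exists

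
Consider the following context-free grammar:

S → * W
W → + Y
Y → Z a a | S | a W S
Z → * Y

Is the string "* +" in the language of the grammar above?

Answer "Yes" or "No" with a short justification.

No - no valid derivation exists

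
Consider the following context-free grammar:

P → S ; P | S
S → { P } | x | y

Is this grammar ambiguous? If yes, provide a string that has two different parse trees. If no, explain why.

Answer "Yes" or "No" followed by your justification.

No - the grammar is unambiguous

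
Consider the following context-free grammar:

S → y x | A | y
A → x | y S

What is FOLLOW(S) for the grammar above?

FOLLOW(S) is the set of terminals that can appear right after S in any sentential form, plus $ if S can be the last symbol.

We compute FOLLOW(S) using the standard algorithm.
FOLLOW(S) starts with {$}.
FIRST(A) = {x, y}
FIRST(S) = {x, y}
FOLLOW(A) = {$}
FOLLOW(S) = {$}
Therefore, FOLLOW(S) = {$}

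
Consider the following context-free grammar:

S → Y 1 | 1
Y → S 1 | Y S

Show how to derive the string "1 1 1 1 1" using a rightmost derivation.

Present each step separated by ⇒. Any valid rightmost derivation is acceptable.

S ⇒ Y 1 ⇒ S 1 1 ⇒ Y 1 1 1 ⇒ S 1 1 1 1 ⇒ 1 1 1 1 1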